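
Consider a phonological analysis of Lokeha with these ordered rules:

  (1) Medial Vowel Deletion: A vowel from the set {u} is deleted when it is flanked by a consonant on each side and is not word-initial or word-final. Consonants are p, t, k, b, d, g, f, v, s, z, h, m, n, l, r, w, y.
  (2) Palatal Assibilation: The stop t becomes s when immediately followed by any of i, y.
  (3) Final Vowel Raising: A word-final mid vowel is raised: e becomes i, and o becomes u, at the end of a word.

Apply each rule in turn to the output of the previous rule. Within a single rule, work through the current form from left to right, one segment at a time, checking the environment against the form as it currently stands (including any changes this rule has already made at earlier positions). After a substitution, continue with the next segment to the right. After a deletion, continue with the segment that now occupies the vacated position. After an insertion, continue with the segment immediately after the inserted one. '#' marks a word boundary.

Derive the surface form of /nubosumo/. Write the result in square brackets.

[nbosmu]

(1) Medial Vowel Deletion: [nubosumo] → [nbosmo]
(2) Palatal Assibilation: no change — [nbosmo]
(3) Final Vowel Raising: [nbosmo] → [nbosmu]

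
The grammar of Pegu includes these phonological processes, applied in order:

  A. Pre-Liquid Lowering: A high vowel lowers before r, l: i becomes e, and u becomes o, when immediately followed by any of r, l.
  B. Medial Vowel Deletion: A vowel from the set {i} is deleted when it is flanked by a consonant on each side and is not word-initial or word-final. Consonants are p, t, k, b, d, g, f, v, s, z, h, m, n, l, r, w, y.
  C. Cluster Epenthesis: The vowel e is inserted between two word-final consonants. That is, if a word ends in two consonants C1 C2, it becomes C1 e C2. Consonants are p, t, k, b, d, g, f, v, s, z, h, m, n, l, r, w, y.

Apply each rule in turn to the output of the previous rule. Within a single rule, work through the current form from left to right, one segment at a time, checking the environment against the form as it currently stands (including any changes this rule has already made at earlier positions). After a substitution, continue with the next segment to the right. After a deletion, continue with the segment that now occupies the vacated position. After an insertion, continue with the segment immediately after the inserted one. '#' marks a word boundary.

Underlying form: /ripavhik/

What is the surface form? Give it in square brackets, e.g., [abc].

A Pre-Liquid Lowering: no change — [ripavhik]
B Medial Vowel Deletion: [ripavhik] → [rpavhk]
C Cluster Epenthesis: [rpavhk] → [rpavhek]

[rpavhek]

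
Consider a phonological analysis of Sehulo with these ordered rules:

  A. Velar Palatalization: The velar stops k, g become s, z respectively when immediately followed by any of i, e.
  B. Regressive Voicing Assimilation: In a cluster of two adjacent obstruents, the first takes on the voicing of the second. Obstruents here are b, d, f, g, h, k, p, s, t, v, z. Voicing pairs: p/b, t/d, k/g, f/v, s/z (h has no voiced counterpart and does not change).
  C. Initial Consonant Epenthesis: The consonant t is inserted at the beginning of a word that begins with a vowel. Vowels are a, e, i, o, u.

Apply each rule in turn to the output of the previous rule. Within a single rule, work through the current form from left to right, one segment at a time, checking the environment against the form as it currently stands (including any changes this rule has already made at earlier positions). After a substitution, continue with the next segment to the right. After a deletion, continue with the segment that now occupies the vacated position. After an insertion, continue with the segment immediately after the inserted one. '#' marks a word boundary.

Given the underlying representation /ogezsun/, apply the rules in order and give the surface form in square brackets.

[tozessun]

A Velar Palatalization: [ogezsun] → [ozezsun]
B Regressive Voicing Assimilation: [ozezsun] → [ozessun]
C Initial Consonant Epenthesis: [ozessun] → [tozessun]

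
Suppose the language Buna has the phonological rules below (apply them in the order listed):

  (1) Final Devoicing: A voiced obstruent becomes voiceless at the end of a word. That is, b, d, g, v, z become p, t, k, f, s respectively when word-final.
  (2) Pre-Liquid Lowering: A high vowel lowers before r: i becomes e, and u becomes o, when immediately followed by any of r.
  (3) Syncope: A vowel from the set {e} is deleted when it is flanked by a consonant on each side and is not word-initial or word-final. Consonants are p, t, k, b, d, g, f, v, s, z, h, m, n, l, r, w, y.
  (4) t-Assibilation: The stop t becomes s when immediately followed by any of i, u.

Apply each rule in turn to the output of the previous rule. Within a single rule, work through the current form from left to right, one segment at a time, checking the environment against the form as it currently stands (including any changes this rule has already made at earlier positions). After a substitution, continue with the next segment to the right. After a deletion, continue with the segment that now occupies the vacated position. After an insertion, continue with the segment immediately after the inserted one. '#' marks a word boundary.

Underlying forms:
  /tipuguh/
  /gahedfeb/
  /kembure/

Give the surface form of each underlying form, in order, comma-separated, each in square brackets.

[sipuguh], [gahdfp], [kmbore]

/tipuguh/:
  (1) Final Devoicing: no change — [tipuguh]
  (2) Pre-Liquid Lowering: no change — [tipuguh]
  (3) Syncope: no change — [tipuguh]
  (4) t-Assibilation: [tipuguh] → [sipuguh]
/gahedfeb/:
  (1) Final Devoicing: [gahedfeb] → [gahedfep]
  (2) Pre-Liquid Lowering: no change — [gahedfep]
  (3) Syncope: [gahedfep] → [gahdfp]
  (4) t-Assibilation: no change — [gahdfp]
/kembure/:
  (1) Final Devoicing: no change — [kembure]
  (2) Pre-Liquid Lowering: [kembure] → [kembore]
  (3) Syncope: [kembore] → [kmbore]
  (4) t-Assibilation: no change — [kmbore]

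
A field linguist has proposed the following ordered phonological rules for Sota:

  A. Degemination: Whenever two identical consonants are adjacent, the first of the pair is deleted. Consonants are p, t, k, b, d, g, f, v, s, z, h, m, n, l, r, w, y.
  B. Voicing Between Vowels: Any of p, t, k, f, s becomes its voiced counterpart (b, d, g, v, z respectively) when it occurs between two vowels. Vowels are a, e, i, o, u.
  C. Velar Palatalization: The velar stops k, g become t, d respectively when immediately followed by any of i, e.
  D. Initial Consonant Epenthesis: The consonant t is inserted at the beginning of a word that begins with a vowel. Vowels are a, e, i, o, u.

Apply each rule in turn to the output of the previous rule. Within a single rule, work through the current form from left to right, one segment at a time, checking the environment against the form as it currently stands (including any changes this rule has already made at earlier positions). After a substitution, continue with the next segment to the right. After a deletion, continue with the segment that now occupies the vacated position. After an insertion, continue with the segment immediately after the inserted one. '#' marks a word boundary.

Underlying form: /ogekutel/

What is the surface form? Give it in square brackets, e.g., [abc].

[todegudel]

A Degemination: no change — [ogekutel]
B Voicing Between Vowels: [ogekutel] → [ogegudel]
C Velar Palatalization: [ogegudel] → [odegudel]
D Initial Consonant Epenthesis: [odegudel] → [todegudel]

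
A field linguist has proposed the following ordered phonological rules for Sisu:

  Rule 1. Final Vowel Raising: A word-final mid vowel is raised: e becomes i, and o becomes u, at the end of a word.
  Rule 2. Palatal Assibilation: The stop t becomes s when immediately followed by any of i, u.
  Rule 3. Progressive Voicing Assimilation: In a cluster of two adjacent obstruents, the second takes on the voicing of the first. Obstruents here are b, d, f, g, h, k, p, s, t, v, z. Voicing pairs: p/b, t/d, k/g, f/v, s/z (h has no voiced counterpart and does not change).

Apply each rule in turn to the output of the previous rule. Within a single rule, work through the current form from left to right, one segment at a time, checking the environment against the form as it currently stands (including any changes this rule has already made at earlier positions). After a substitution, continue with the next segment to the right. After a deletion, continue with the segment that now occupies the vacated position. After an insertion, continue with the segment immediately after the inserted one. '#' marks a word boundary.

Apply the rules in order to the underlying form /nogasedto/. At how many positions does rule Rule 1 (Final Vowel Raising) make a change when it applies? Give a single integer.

1

Rule 1 Final Vowel Raising: [nogasedto] → [nogasedtu]
Rule 2 Palatal Assibilation: [nogasedtu] → [nogasedsu]
Rule 3 Progressive Voicing Assimilation: [nogasedsu] → [nogasedzu]
Rule Rule 1 changed 1 position(s).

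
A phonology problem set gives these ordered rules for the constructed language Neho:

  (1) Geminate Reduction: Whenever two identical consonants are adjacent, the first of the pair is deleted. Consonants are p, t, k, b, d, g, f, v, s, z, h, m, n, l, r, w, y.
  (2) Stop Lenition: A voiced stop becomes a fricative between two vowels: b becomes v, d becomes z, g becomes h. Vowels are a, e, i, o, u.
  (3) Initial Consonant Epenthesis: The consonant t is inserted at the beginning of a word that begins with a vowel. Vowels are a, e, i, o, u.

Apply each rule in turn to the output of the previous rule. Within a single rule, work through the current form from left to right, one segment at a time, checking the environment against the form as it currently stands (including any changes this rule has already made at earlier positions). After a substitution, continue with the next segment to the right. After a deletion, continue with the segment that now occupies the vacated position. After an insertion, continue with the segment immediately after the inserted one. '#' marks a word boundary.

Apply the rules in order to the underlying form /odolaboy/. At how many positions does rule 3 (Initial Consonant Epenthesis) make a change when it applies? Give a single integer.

(1) Geminate Reduction: no change — [odolaboy]
(2) Stop Lenition: [odolaboy] → [ozolavoy]
(3) Initial Consonant Epenthesis: [ozolavoy] → [tozolavoy]
Rule 3 changed 1 position(s).

1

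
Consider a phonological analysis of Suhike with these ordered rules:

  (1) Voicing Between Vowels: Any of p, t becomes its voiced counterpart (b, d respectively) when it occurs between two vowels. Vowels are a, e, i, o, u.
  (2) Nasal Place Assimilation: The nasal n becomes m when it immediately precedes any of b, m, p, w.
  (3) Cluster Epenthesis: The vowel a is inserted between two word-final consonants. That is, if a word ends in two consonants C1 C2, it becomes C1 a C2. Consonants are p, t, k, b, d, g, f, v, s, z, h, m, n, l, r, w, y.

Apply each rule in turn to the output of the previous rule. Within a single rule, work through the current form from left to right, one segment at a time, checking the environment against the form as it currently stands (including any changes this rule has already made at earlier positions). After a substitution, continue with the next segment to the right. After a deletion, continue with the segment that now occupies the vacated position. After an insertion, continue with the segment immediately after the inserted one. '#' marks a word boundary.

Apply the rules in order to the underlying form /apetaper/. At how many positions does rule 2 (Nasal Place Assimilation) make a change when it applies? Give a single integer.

(1) Voicing Between Vowels: [apetaper] → [abedaber]
(2) Nasal Place Assimilation: no change — [abedaber]
(3) Cluster Epenthesis: no change — [abedaber]
Rule 2 changed 0 position(s).

0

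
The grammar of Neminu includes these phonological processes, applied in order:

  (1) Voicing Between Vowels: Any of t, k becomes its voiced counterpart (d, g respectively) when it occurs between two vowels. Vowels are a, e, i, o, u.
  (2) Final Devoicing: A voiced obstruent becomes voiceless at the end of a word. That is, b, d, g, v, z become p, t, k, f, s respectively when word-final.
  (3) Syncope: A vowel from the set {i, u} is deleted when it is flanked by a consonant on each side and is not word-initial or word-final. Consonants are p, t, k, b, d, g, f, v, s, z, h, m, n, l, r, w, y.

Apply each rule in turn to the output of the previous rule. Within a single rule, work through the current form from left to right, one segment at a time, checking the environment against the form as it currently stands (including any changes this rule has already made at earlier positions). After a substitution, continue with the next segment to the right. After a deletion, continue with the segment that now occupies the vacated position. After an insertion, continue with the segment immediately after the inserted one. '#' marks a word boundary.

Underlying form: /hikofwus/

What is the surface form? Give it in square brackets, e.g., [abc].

[hgofws]

(1) Voicing Between Vowels: [hikofwus] → [higofwus]
(2) Final Devoicing: no change — [higofwus]
(3) Syncope: [higofwus] → [hgofws]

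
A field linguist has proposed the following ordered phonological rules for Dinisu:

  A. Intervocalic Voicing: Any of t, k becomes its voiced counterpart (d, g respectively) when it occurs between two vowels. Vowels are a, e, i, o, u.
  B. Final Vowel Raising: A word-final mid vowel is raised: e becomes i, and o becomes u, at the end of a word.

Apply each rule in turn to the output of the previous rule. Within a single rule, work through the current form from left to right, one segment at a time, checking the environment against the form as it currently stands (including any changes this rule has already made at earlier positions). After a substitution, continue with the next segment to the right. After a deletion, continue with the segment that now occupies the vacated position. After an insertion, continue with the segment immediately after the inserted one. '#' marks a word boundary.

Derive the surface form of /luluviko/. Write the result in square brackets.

[luluvigu]

A Intervocalic Voicing: [luluviko] → [luluvigo]
B Final Vowel Raising: [luluvigo] → [luluvigu]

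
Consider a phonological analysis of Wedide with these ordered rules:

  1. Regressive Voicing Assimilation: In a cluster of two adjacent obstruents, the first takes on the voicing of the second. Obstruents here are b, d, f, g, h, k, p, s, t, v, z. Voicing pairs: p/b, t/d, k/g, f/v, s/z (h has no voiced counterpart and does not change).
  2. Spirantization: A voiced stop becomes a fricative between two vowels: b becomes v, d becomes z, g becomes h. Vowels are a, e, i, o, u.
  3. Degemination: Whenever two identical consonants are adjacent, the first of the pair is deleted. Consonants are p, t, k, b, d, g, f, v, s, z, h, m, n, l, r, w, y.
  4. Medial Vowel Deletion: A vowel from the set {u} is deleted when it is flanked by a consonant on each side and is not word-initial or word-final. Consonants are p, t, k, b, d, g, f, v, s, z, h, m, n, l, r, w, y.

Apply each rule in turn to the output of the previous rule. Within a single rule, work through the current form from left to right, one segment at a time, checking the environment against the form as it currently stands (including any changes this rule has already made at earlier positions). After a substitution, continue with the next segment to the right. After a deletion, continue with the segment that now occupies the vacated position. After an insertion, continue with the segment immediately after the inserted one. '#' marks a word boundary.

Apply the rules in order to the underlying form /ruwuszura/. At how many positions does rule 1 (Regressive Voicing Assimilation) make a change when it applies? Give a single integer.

1

1 Regressive Voicing Assimilation: [ruwuszura] → [ruwuzzura]
2 Spirantization: no change — [ruwuzzura]
3 Degemination: [ruwuzzura] → [ruwuzura]
4 Medial Vowel Deletion: [ruwuzura] → [rwzra]
Rule 1 changed 1 position(s).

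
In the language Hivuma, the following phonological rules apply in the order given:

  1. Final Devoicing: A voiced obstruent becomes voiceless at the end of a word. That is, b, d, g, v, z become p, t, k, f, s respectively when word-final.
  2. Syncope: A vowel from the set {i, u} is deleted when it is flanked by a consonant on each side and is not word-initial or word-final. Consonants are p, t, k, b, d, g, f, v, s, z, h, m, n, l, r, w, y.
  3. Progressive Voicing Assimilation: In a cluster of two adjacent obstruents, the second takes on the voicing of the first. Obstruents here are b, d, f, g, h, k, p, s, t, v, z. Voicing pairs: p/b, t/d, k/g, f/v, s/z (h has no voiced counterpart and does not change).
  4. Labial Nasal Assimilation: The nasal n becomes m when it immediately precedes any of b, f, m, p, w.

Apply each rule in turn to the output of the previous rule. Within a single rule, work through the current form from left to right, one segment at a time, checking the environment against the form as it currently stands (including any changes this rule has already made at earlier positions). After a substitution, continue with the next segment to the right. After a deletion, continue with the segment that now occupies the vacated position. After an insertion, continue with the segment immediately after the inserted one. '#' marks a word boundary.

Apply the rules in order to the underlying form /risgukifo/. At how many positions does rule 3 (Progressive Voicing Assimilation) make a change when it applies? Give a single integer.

1 Final Devoicing: no change — [risgukifo]
2 Syncope: [risgukifo] → [rsgkfo]
3 Progressive Voicing Assimilation: [rsgkfo] → [rskkfo]
4 Labial Nasal Assimilation: no change — [rskkfo]
Rule 3 changed 1 position(s).

1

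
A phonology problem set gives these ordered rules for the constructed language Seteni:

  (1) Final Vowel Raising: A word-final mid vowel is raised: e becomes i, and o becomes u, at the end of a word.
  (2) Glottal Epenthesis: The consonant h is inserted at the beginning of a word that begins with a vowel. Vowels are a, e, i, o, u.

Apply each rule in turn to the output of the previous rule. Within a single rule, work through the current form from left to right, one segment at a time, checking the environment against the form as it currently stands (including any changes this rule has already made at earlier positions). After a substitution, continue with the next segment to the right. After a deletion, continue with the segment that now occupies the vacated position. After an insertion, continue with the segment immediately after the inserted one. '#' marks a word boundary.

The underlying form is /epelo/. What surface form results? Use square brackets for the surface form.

[hepelu]

(1) Final Vowel Raising: [epelo] → [epelu]
(2) Glottal Epenthesis: [epelu] → [hepelu]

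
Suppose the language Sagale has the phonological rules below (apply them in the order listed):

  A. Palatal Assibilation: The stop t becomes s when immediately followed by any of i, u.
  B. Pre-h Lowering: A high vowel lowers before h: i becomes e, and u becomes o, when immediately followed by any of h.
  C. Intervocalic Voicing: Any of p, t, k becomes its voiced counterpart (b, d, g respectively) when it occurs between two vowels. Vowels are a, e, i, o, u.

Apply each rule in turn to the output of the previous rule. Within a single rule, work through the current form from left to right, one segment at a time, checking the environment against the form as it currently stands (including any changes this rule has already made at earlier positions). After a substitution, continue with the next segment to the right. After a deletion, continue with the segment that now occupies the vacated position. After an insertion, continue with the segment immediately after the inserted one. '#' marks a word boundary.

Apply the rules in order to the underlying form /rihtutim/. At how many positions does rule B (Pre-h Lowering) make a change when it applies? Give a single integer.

A Palatal Assibilation: [rihtutim] → [rihsusim]
B Pre-h Lowering: [rihsusim] → [rehsusim]
C Intervocalic Voicing: no change — [rehsusim]
Rule B changed 1 position(s).

1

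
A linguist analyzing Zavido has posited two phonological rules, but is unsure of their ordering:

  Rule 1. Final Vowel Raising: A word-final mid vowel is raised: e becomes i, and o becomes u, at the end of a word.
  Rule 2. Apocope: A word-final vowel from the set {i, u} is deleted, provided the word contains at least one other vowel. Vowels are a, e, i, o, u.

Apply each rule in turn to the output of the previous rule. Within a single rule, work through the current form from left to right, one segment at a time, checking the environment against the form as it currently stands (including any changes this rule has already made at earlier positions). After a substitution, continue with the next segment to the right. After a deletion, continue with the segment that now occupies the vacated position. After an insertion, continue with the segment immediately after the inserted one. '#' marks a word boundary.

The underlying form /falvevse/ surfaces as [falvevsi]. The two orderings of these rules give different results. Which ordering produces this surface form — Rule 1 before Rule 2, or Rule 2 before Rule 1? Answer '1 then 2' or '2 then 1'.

2 then 1

Order 1 then 2:
  1 Final Vowel Raising: [falvevse] → [falvevsi]
  2 Apocope: [falvevsi] → [falvevs]
  result: [falvevs]
Order 2 then 1:
  2 Apocope: no change — [falvevse]
  1 Final Vowel Raising: [falvevse] → [falvevsi]
  result: [falvevsi]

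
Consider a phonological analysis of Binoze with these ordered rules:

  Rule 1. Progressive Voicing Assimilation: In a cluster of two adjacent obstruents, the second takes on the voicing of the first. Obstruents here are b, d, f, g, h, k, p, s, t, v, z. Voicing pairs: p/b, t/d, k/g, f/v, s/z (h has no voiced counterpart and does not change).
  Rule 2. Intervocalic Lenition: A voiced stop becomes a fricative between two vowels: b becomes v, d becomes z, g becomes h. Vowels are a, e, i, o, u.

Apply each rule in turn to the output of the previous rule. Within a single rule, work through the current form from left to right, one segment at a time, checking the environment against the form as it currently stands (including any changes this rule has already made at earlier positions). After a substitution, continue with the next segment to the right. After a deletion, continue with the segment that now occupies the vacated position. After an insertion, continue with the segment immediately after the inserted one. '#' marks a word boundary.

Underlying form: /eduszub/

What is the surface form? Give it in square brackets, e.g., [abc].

Rule 1 Progressive Voicing Assimilation: [eduszub] → [edussub]
Rule 2 Intervocalic Lenition: [edussub] → [ezussub]

[ezussub]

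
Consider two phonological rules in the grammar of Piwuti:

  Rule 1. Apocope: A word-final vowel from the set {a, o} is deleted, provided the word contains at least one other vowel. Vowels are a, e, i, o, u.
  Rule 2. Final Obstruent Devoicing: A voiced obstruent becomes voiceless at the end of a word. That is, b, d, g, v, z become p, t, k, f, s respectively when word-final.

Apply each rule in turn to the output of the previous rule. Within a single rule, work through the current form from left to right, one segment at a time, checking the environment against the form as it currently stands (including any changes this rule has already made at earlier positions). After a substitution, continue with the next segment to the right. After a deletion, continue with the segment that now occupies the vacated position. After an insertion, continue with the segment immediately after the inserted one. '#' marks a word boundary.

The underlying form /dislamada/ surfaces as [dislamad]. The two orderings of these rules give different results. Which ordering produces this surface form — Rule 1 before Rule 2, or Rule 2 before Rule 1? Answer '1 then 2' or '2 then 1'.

Order 1 then 2:
  1 Apocope: [dislamada] → [dislamad]
  2 Final Obstruent Devoicing: [dislamad] → [dislamat]
  result: [dislamat]
Order 2 then 1:
  2 Final Obstruent Devoicing: no change — [dislamada]
  1 Apocope: [dislamada] → [dislamad]
  result: [dislamad]

2 then 1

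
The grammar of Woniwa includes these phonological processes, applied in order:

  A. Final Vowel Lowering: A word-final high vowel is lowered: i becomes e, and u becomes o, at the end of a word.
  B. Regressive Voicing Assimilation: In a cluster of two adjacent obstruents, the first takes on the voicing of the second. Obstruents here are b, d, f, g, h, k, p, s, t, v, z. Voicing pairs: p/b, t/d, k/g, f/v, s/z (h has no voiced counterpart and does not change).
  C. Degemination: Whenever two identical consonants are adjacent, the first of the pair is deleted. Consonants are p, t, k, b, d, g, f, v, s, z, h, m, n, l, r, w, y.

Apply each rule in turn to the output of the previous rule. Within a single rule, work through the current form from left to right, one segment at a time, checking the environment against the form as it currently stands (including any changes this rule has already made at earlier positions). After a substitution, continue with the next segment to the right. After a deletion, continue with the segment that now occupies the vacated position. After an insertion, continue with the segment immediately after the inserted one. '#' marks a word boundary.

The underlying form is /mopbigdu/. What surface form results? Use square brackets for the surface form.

A Final Vowel Lowering: [mopbigdu] → [mopbigdo]
B Regressive Voicing Assimilation: [mopbigdo] → [mobbigdo]
C Degemination: [mobbigdo] → [mobigdo]

[mobigdo]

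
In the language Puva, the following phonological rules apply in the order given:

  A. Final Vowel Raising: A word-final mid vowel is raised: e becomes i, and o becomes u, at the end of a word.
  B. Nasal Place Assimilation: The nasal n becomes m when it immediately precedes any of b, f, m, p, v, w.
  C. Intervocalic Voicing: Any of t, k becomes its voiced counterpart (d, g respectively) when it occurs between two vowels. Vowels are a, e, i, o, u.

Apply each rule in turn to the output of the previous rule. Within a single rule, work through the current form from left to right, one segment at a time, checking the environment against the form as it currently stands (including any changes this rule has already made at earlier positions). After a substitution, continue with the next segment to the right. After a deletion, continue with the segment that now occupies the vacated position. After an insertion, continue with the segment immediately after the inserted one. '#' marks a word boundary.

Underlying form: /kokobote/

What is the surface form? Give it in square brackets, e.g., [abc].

[kogobodi]

A Final Vowel Raising: [kokobote] → [kokoboti]
B Nasal Place Assimilation: no change — [kokoboti]
C Intervocalic Voicing: [kokoboti] → [kogobodi]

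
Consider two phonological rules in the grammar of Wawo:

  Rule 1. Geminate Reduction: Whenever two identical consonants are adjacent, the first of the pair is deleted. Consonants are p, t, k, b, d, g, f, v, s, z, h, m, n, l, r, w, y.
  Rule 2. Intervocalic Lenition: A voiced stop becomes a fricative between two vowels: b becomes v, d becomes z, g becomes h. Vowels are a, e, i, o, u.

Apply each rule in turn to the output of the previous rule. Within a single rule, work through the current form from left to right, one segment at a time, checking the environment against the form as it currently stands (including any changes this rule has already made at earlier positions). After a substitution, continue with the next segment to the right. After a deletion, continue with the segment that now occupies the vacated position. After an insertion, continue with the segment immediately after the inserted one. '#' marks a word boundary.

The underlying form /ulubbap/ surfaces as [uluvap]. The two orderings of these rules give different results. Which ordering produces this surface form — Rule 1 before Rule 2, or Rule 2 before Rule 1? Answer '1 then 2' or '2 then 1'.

Order 1 then 2:
  1 Geminate Reduction: [ulubbap] → [ulubap]
  2 Intervocalic Lenition: [ulubap] → [uluvap]
  result: [uluvap]
Order 2 then 1:
  2 Intervocalic Lenition: no change — [ulubbap]
  1 Geminate Reduction: [ulubbap] → [ulubap]
  result: [ulubap]

1 then 2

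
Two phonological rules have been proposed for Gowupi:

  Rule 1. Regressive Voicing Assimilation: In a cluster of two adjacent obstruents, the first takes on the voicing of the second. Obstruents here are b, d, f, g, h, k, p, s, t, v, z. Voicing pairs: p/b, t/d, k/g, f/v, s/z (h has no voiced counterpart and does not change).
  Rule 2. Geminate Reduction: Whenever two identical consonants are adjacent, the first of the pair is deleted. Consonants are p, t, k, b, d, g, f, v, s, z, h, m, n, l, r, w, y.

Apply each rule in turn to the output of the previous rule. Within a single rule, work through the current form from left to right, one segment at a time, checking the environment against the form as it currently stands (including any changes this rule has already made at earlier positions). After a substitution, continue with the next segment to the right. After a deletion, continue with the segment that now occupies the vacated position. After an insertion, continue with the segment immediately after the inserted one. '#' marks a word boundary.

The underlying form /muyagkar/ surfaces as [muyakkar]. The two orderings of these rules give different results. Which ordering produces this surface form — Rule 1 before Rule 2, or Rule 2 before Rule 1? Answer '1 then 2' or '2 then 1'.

Order 1 then 2:
  1 Regressive Voicing Assimilation: [muyagkar] → [muyakkar]
  2 Geminate Reduction: [muyakkar] → [muyakar]
  result: [muyakar]
Order 2 then 1:
  2 Geminate Reduction: no change — [muyagkar]
  1 Regressive Voicing Assimilation: [muyagkar] → [muyakkar]
  result: [muyakkar]

2 then 1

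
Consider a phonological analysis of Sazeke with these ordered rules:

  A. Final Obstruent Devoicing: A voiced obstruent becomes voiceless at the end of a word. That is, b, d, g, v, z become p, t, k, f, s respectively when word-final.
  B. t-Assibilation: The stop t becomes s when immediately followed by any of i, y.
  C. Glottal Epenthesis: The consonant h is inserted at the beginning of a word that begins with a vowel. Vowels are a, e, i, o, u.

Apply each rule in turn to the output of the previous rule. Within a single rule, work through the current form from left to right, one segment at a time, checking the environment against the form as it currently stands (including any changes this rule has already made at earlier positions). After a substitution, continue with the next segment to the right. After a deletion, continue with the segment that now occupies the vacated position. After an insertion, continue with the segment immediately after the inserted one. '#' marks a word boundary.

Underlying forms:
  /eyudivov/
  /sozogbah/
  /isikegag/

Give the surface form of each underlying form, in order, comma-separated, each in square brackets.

/eyudivov/:
  A Final Obstruent Devoicing: [eyudivov] → [eyudivof]
  B t-Assibilation: no change — [eyudivof]
  C Glottal Epenthesis: [eyudivof] → [heyudivof]
/sozogbah/:
  A Final Obstruent Devoicing: no change — [sozogbah]
  B t-Assibilation: no change — [sozogbah]
  C Glottal Epenthesis: no change — [sozogbah]
/isikegag/:
  A Final Obstruent Devoicing: [isikegag] → [isikegak]
  B t-Assibilation: no change — [isikegak]
  C Glottal Epenthesis: [isikegak] → [hisikegak]

[heyudivof], [sozogbah], [hisikegak]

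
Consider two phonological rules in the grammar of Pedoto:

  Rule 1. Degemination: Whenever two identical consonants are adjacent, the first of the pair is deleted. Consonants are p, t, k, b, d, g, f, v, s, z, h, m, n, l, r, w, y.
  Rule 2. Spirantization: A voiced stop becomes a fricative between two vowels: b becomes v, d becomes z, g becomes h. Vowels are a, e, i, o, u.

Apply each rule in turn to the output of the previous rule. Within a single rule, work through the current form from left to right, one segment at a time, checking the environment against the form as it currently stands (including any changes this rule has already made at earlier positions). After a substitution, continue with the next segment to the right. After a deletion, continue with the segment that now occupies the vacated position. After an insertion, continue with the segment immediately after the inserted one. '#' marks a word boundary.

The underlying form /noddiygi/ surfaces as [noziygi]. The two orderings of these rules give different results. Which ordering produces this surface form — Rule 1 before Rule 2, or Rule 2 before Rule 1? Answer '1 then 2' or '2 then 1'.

1 then 2

Order 1 then 2:
  1 Degemination: [noddiygi] → [nodiygi]
  2 Spirantization: [nodiygi] → [noziygi]
  result: [noziygi]
Order 2 then 1:
  2 Spirantization: no change — [noddiygi]
  1 Degemination: [noddiygi] → [nodiygi]
  result: [nodiygi]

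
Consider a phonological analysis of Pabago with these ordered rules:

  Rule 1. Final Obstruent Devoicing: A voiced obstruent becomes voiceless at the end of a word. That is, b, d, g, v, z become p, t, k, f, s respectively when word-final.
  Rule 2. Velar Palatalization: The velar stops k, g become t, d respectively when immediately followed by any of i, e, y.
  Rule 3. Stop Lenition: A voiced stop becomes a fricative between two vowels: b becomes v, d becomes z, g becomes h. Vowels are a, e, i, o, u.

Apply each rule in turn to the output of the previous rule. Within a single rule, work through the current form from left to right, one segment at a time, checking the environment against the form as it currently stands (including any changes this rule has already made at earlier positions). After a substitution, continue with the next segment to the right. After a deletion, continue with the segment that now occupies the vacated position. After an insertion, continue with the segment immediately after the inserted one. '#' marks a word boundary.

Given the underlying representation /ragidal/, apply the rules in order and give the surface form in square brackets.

[razizal]

Rule 1 Final Obstruent Devoicing: no change — [ragidal]
Rule 2 Velar Palatalization: [ragidal] → [radidal]
Rule 3 Stop Lenition: [radidal] → [razizal]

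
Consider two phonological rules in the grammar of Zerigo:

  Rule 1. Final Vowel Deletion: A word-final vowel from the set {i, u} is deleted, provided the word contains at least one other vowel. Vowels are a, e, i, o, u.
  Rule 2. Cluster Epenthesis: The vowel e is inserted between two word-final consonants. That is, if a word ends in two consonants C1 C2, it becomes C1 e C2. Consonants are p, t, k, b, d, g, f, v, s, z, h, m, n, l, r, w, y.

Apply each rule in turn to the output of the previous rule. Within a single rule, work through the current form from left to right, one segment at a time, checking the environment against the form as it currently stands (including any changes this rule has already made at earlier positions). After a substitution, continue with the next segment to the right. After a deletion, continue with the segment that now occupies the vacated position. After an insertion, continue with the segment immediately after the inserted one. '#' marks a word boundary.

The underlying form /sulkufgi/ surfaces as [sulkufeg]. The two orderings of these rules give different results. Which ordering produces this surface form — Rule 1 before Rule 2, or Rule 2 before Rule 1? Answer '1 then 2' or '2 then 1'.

Order 1 then 2:
  1 Final Vowel Deletion: [sulkufgi] → [sulkufg]
  2 Cluster Epenthesis: [sulkufg] → [sulkufeg]
  result: [sulkufeg]
Order 2 then 1:
  2 Cluster Epenthesis: no change — [sulkufgi]
  1 Final Vowel Deletion: [sulkufgi] → [sulkufg]
  result: [sulkufg]

1 then 2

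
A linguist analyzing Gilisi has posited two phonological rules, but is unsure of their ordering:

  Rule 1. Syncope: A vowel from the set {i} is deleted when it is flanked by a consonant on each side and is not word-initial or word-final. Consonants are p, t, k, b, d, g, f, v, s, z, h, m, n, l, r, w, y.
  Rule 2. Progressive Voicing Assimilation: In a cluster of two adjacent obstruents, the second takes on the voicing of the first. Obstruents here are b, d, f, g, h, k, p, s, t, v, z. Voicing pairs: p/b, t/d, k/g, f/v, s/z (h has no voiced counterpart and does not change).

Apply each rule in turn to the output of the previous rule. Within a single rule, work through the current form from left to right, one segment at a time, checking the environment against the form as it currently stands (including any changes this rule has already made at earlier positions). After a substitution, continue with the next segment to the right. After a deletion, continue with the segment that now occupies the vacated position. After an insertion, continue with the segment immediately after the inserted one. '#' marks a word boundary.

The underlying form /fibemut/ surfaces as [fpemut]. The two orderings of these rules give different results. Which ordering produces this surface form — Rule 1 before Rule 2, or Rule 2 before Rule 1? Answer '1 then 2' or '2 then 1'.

Order 1 then 2:
  1 Syncope: [fibemut] → [fbemut]
  2 Progressive Voicing Assimilation: [fbemut] → [fpemut]
  result: [fpemut]
Order 2 then 1:
  2 Progressive Voicing Assimilation: no change — [fibemut]
  1 Syncope: [fibemut] → [fbemut]
  result: [fbemut]

1 then 2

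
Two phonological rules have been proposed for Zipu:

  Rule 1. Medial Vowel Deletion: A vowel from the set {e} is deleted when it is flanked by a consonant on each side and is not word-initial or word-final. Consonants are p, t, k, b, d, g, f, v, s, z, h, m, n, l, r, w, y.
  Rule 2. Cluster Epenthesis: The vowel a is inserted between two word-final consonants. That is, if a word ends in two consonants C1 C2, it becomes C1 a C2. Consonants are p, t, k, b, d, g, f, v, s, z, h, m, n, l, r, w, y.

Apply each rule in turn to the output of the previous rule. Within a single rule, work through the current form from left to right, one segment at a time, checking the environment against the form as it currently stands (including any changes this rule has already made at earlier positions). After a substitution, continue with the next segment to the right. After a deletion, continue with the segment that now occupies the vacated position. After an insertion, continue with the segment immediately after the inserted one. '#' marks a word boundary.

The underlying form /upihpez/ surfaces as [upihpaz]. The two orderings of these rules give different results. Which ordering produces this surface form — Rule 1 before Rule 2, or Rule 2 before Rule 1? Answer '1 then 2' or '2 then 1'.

1 then 2

Order 1 then 2:
  1 Medial Vowel Deletion: [upihpez] → [upihpz]
  2 Cluster Epenthesis: [upihpz] → [upihpaz]
  result: [upihpaz]
Order 2 then 1:
  2 Cluster Epenthesis: no change — [upihpez]
  1 Medial Vowel Deletion: [upihpez] → [upihpz]
  result: [upihpz]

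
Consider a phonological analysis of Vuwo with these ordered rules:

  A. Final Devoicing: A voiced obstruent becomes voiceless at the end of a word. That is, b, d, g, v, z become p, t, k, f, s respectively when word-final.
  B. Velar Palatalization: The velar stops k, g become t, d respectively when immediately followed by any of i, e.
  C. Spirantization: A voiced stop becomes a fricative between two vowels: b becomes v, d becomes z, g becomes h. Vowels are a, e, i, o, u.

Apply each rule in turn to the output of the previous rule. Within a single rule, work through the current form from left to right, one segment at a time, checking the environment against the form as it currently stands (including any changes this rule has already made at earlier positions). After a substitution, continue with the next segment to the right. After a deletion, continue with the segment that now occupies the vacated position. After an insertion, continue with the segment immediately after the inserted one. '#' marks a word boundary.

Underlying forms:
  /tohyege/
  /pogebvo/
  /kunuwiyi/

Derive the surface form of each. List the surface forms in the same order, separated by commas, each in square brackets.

[tohyeze], [pozebvo], [kunuwiyi]

/tohyege/:
  A Final Devoicing: no change — [tohyege]
  B Velar Palatalization: [tohyege] → [tohyede]
  C Spirantization: [tohyede] → [tohyeze]
/pogebvo/:
  A Final Devoicing: no change — [pogebvo]
  B Velar Palatalization: [pogebvo] → [podebvo]
  C Spirantization: [podebvo] → [pozebvo]
/kunuwiyi/:
  A Final Devoicing: no change — [kunuwiyi]
  B Velar Palatalization: no change — [kunuwiyi]
  C Spirantization: no change — [kunuwiyi]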